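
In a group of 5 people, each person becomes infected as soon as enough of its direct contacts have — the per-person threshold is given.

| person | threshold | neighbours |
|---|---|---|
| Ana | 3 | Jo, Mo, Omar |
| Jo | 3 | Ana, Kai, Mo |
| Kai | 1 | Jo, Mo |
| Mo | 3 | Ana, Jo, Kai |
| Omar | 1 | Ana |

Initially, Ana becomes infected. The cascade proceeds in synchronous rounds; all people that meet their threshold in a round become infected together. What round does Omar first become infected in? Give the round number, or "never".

Round 1 — Ana becomes infected (initial).
Round 2 — checking thresholds:
  Jo: 1 of 3 neighbours < 3, below threshold.
  Mo: 1 of 3 neighbours < 3, below threshold.
  Omar: 1 of 1 neighbours ≥ 1, becomes infected.
Round 3 — no new infections; cascade stops.

2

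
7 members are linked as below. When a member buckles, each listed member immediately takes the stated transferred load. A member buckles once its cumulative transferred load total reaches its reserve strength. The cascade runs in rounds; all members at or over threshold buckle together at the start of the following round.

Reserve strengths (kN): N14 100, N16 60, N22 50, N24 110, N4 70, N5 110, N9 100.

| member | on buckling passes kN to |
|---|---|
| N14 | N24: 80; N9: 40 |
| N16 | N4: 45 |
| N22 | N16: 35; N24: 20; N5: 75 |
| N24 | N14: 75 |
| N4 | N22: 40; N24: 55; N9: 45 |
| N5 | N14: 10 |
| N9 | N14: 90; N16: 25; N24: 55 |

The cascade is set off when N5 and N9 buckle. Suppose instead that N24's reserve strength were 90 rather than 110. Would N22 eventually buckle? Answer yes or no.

With N24's reserve strength at 90:
Round 1 — N5, N9 buckle (initial).
  N14: +10+90 → 100 ≥ 100
  N16: +25 → 25 < 60
  N24: +55 → 55 < 90
Round 2 — N14 buckles.
  N24: +80 → 135 ≥ 90
Round 3 — N24 buckles.
No further bucklings.

no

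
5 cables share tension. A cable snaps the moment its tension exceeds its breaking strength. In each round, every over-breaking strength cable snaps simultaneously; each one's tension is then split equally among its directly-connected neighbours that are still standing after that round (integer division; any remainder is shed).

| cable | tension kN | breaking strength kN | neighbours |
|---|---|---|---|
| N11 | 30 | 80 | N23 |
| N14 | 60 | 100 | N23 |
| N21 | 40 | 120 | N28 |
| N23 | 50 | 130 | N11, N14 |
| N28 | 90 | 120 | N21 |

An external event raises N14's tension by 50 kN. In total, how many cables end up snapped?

Round 1 — N14 at 110 > 100. N14 snaps.
  N14 sheds 110 kN to N23: 110 each.
    N23: 50+110 = 160 > 130
Round 2 — N23 snaps.
  N23 sheds 160 kN to N11: 160 each.
    N11: 30+160 = 190 > 80
Round 3 — N11 snaps.
  N11 sheds 190 kN: no online neighbours, lost.
No further breaks.

3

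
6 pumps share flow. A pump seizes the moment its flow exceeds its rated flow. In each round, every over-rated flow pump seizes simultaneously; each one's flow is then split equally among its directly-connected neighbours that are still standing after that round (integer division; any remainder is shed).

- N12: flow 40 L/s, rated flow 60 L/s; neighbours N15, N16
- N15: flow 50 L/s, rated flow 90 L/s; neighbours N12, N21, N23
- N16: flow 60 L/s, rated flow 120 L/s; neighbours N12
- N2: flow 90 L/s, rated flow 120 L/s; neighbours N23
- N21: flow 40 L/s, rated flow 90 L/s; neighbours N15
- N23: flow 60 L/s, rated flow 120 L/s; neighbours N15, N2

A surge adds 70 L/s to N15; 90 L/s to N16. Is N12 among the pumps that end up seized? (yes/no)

Round 1 — N15 at 120 > 90; N16 at 150 > 120. N15, N16 seize.
  N15 sheds 120 L/s to N12, N21, N23: 40 each.
    N12: 40+40 = 80 > 60
    N21: 40+40 = 80 ≤ 90
    N23: 60+40 = 100 ≤ 120
  N16 sheds 150 L/s to N12: 150 each.
    N12: 80+150 = 230 > 60
Round 2 — N12 seizes.
  N12 sheds 230 L/s: no online neighbours, lost.
No further seizures.

yes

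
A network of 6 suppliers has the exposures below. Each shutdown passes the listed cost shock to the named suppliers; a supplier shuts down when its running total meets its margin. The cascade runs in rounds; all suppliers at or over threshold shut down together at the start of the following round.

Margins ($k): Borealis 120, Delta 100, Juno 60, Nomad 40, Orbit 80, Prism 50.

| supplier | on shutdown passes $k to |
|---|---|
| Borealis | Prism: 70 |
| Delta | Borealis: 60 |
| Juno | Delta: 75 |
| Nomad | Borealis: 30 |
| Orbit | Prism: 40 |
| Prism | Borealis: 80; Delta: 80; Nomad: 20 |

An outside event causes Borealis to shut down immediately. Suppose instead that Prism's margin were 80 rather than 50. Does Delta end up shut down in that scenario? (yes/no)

no

With Prism's margin at 80:
Round 1 — Borealis shuts down (initial).
  Prism: +70 → 70 < 80
No further shutdowns.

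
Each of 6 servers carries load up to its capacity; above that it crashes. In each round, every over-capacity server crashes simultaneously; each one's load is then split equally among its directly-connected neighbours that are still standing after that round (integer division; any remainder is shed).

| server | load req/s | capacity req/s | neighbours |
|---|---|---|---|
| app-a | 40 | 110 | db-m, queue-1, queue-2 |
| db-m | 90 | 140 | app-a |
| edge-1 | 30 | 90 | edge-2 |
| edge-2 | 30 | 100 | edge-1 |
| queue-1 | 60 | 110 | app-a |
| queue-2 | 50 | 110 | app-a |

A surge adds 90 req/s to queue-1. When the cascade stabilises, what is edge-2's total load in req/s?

Round 1 — queue-1 at 150 > 110. queue-1 crashes.
  queue-1 sheds 150 req/s to app-a: 150 each.
    app-a: 40+150 = 190 > 110
Round 2 — app-a crashes.
  app-a sheds 190 req/s to db-m, queue-2: 95 each.
    db-m: 90+95 = 185 > 140
    queue-2: 50+95 = 145 > 110
Round 3 — db-m, queue-2 crash.
  db-m sheds 185 req/s: no online neighbours, lost.
  queue-2 sheds 145 req/s: no online neighbours, lost.
No further crashes.

30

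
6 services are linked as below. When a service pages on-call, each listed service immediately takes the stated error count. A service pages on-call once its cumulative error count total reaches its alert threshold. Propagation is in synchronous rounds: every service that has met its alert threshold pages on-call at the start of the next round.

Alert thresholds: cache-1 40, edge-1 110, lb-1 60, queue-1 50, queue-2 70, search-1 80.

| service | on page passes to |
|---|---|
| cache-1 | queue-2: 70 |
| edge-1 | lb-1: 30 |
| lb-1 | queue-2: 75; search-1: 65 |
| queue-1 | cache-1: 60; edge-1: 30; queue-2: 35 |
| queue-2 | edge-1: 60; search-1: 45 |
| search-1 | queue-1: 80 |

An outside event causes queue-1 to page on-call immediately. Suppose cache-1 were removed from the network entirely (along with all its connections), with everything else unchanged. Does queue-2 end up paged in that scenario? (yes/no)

With cache-1 removed:
Round 1 — queue-1 pages on-call (initial).
  edge-1: +30 → 30 < 110
  queue-2: +35 → 35 < 70
No further pages.

no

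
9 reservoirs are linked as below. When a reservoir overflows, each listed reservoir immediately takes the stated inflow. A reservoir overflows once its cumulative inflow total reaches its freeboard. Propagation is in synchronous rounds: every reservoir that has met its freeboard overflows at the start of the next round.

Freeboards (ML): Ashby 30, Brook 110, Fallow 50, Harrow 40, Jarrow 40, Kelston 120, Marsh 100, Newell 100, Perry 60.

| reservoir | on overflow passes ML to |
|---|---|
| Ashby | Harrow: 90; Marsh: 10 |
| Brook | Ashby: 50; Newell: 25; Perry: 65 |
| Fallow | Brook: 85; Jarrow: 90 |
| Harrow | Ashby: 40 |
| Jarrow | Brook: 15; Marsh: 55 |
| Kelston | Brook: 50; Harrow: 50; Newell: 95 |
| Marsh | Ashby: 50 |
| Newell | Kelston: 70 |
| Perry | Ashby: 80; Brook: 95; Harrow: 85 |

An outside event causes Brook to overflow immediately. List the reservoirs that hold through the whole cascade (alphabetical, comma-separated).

Fallow, Jarrow, Kelston, Marsh, Newell

Round 1 — Brook overflows (initial).
  Ashby: +50 → 50 ≥ 30
  Newell: +25 → 25 < 100
  Perry: +65 → 65 ≥ 60
Round 2 — Ashby, Perry overflow.
  Harrow: +90+85 → 175 ≥ 40
  Marsh: +10 → 10 < 100
Round 3 — Harrow overflows.
No further overflows.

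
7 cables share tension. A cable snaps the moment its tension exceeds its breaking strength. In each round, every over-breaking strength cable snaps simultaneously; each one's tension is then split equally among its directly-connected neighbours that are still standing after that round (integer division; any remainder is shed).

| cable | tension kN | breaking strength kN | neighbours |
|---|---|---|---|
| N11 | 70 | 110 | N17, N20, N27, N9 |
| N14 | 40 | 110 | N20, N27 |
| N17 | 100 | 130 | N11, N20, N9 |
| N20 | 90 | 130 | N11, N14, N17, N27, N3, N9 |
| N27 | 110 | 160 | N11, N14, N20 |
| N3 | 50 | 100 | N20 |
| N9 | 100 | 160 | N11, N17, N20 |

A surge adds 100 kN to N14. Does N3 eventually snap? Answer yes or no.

no

Round 1 — N14 at 140 > 110. N14 snaps.
  N14 sheds 140 kN to N20, N27: 70 each.
    N20: 90+70 = 160 > 130
    N27: 110+70 = 180 > 160
Round 2 — N20, N27 snap.
  N20 sheds 160 kN to N11, N17, N3, N9: 40 each.
    N11: 70+40 = 110 ≤ 110
    N17: 100+40 = 140 > 130
    N3: 50+40 = 90 ≤ 100
    N9: 100+40 = 140 ≤ 160
  N27 sheds 180 kN to N11: 180 each.
    N11: 110+180 = 290 > 110
Round 3 — N11, N17 snap.
  N11 sheds 290 kN to N9: 290 each.
    N9: 140+290 = 430 > 160
  N17 sheds 140 kN to N9: 140 each.
    N9: 430+140 = 570 > 160
Round 4 — N9 snaps.
  N9 sheds 570 kN: no online neighbours, lost.
No further breaks.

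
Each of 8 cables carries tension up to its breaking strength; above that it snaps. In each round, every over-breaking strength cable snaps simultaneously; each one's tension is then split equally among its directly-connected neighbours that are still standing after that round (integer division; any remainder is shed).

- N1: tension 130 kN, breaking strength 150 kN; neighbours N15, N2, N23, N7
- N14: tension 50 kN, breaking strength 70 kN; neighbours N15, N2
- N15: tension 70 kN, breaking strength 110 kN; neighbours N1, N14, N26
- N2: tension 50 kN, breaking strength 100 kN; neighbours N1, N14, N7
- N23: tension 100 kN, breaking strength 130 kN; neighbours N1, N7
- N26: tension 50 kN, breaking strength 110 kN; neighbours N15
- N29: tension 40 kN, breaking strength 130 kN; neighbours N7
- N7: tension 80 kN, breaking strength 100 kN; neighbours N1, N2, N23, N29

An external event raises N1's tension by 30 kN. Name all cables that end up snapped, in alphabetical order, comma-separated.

N1, N14, N15, N2, N23, N26, N7

Round 1 — N1 at 160 > 150. N1 snaps.
  N1 sheds 160 kN to N15, N2, N23, N7: 40 each.
    N15: 70+40 = 110 ≤ 110
    N2: 50+40 = 90 ≤ 100
    N23: 100+40 = 140 > 130
    N7: 80+40 = 120 > 100
Round 2 — N23, N7 snap.
  N23 sheds 140 kN: no online neighbours, lost.
  N7 sheds 120 kN to N2, N29: 60 each.
    N2: 90+60 = 150 > 100
    N29: 40+60 = 100 ≤ 130
Round 3 — N2 snaps.
  N2 sheds 150 kN to N14: 150 each.
    N14: 50+150 = 200 > 70
Round 4 — N14 snaps.
  N14 sheds 200 kN to N15: 200 each.
    N15: 110+200 = 310 > 110
Round 5 — N15 snaps.
  N15 sheds 310 kN to N26: 310 each.
    N26: 50+310 = 360 > 110
Round 6 — N26 snaps.
  N26 sheds 360 kN: no online neighbours, lost.
No further breaks.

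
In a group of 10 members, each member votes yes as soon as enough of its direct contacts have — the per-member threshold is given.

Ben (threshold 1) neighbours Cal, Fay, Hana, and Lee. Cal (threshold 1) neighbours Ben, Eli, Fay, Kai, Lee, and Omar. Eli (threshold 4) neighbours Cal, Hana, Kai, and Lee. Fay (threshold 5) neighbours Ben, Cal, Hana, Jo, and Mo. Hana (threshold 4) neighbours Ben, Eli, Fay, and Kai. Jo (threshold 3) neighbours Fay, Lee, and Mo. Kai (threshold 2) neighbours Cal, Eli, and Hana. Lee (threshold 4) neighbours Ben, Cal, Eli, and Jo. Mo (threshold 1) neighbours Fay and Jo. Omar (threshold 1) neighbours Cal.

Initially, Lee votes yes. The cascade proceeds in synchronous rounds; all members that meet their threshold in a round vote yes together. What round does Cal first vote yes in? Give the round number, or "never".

2

Round 1 — Lee votes yes (initial).
Round 2 — checking thresholds:
  Ben: 1 of 4 neighbours ≥ 1, votes yes.
  Cal: 1 of 6 neighbours ≥ 1, votes yes.
  Eli: 1 of 4 neighbours < 4, below threshold.
  Jo: 1 of 3 neighbours < 3, below threshold.
Round 3 — checking thresholds:
  Eli: 2 of 4 neighbours < 4, below threshold.
  Fay: 2 of 5 neighbours < 5, below threshold.
  Hana: 1 of 4 neighbours < 4, below threshold.
  Jo: 1 of 3 neighbours < 3, below threshold.
  Kai: 1 of 3 neighbours < 2, below threshold.
  Omar: 1 of 1 neighbours ≥ 1, votes yes.
Round 4 — no new yes votes; cascade stops.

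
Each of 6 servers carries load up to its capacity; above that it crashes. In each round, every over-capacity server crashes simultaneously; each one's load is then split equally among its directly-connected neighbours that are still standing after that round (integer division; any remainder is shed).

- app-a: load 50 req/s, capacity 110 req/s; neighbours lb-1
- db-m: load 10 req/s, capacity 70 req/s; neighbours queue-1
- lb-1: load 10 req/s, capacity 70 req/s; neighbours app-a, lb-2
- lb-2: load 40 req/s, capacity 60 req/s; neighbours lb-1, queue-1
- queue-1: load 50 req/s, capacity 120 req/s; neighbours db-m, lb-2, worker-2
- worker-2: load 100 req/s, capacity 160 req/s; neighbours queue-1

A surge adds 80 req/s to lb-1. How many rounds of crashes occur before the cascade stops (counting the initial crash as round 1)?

4

Round 1 — lb-1 at 90 > 70. lb-1 crashes.
  lb-1 sheds 90 req/s to app-a, lb-2: 45 each.
    app-a: 50+45 = 95 ≤ 110
    lb-2: 40+45 = 85 > 60
Round 2 — lb-2 crashes.
  lb-2 sheds 85 req/s to queue-1: 85 each.
    queue-1: 50+85 = 135 > 120
Round 3 — queue-1 crashes.
  queue-1 sheds 135 req/s to db-m, worker-2: 67 each (1 lost).
    db-m: 10+67 = 77 > 70
    worker-2: 100+67 = 167 > 160
Round 4 — db-m, worker-2 crash.
  db-m sheds 77 req/s: no online neighbours, lost.
  worker-2 sheds 167 req/s: no online neighbours, lost.
No further crashes.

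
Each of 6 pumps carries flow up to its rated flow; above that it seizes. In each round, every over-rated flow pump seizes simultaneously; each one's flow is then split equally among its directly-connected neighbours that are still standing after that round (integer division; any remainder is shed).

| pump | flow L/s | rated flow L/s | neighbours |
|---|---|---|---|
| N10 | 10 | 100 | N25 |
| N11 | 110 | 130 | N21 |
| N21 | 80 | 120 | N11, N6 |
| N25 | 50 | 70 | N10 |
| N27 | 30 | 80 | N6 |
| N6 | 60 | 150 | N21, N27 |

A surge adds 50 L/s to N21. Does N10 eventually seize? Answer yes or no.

Round 1 — N21 at 130 > 120. N21 seizes.
  N21 sheds 130 L/s to N11, N6: 65 each.
    N11: 110+65 = 175 > 130
    N6: 60+65 = 125 ≤ 150
Round 2 — N11 seizes.
  N11 sheds 175 L/s: no online neighbours, lost.
No further seizures.

no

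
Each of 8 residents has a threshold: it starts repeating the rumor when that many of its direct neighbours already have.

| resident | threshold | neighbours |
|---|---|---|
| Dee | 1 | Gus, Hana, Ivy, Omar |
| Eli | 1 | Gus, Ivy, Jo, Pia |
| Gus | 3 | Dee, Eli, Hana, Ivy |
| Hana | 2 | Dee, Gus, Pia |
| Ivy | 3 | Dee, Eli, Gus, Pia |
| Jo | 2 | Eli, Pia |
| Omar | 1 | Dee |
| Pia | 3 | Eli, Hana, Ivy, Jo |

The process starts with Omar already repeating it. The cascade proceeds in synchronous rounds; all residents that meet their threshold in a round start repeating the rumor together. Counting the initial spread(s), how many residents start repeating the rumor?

2

Round 1 — Omar starts repeating the rumor (initial).
Round 2 — checking thresholds:
  Dee: 1 of 4 neighbours ≥ 1, starts repeating the rumor.
Round 3 — no new spreads; cascade stops.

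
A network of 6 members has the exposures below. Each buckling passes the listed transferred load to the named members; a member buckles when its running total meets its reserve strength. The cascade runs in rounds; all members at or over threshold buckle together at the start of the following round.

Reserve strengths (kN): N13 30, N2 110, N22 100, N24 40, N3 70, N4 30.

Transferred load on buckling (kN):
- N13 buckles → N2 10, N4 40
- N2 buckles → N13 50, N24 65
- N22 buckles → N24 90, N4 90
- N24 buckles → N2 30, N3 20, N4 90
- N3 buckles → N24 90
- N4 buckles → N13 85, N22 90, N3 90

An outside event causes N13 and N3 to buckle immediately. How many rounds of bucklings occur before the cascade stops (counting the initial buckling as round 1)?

Round 1 — N13, N3 buckle (initial).
  N2: +10 → 10 < 110
  N24: +90 → 90 ≥ 40
  N4: +40 → 40 ≥ 30
Round 2 — N24, N4 buckle.
  N2: +30 → 40 < 110
  N22: +90 → 90 < 100
No further bucklings.

2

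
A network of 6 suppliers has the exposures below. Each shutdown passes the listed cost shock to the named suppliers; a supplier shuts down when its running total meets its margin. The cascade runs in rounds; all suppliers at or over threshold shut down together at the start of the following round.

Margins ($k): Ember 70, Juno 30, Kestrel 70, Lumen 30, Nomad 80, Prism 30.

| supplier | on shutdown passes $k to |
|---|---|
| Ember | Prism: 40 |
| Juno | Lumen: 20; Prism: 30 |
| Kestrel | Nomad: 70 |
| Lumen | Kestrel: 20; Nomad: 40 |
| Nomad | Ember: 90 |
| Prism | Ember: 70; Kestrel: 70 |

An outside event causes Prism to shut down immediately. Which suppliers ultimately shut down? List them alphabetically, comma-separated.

Ember, Kestrel, Prism

Round 1 — Prism shuts down (initial).
  Ember: +70 → 70 ≥ 70
  Kestrel: +70 → 70 ≥ 70
Round 2 — Ember, Kestrel shut down.
  Nomad: +70 → 70 < 80
No further shutdowns.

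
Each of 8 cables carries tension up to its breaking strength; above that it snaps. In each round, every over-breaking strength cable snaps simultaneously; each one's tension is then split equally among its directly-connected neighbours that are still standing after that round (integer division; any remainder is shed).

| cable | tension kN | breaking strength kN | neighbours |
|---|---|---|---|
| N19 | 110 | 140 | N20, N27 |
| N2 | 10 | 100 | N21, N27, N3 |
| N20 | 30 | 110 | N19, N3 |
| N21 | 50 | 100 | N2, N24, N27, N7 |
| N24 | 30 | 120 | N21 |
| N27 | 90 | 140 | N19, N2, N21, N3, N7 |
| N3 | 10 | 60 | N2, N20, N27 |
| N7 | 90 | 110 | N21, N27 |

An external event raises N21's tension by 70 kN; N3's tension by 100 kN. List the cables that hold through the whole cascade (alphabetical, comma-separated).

N24

Round 1 — N21 at 120 > 100; N3 at 110 > 60. N21, N3 snap.
  N21 sheds 120 kN to N2, N24, N27, N7: 30 each.
    N2: 10+30 = 40 ≤ 100
    N24: 30+30 = 60 ≤ 120
    N27: 90+30 = 120 ≤ 140
    N7: 90+30 = 120 > 110
  N3 sheds 110 kN to N2, N20, N27: 36 each (2 lost).
    N2: 40+36 = 76 ≤ 100
    N20: 30+36 = 66 ≤ 110
    N27: 120+36 = 156 > 140
Round 2 — N27, N7 snap.
  N27 sheds 156 kN to N19, N2: 78 each.
    N19: 110+78 = 188 > 140
    N2: 76+78 = 154 > 100
  N7 sheds 120 kN: no online neighbours, lost.
Round 3 — N19, N2 snap.
  N19 sheds 188 kN to N20: 188 each.
    N20: 66+188 = 254 > 110
  N2 sheds 154 kN: no online neighbours, lost.
Round 4 — N20 snaps.
  N20 sheds 254 kN: no online neighbours, lost.
No further breaks.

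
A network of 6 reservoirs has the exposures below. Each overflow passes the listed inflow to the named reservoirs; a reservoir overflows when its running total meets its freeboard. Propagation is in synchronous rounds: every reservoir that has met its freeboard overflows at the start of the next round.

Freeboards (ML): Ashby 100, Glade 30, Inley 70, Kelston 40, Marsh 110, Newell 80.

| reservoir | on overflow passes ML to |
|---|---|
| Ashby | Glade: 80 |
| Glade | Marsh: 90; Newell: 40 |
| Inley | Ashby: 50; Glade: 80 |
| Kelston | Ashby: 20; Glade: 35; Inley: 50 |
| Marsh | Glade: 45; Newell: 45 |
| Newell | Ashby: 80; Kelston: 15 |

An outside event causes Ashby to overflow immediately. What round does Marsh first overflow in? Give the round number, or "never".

Round 1 — Ashby overflows (initial).
  Glade: +80 → 80 ≥ 30
Round 2 — Glade overflows.
  Marsh: +90 → 90 < 110
  Newell: +40 → 40 < 80
No further overflows.

never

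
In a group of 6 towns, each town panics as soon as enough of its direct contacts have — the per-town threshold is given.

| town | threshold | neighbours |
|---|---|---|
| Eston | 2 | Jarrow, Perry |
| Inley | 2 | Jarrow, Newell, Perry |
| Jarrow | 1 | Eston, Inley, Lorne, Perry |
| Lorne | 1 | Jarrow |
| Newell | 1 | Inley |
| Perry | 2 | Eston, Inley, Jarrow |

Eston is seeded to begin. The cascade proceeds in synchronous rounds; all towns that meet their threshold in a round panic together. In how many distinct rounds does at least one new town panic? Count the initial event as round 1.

5

Round 1 — Eston panics (initial).
Round 2 — checking thresholds:
  Jarrow: 1 of 4 neighbours ≥ 1, panics.
  Perry: 1 of 3 neighbours < 2, below threshold.
Round 3 — checking thresholds:
  Inley: 1 of 3 neighbours < 2, below threshold.
  Lorne: 1 of 1 neighbours ≥ 1, panics.
  Perry: 2 of 3 neighbours ≥ 2, panics.
Round 4 — checking thresholds:
  Inley: 2 of 3 neighbours ≥ 2, panics.
Round 5 — checking thresholds:
  Newell: 1 of 1 neighbours ≥ 1, panics.
Round 6 — no new panics; cascade stops.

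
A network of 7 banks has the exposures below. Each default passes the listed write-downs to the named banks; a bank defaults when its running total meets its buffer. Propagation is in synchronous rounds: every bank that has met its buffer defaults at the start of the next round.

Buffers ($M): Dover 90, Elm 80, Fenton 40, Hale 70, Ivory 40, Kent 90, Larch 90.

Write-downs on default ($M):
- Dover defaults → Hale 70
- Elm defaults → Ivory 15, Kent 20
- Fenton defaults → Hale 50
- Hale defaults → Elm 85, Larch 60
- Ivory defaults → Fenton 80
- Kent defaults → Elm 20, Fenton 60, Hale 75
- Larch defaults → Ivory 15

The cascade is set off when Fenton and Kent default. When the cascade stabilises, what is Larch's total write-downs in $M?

Round 1 — Fenton, Kent default (initial).
  Elm: +20 → 20 < 80
  Hale: +50+75 → 125 ≥ 70
Round 2 — Hale defaults.
  Elm: +85 → 105 ≥ 80
  Larch: +60 → 60 < 90
Round 3 — Elm defaults.
  Ivory: +15 → 15 < 40
No further defaults.

60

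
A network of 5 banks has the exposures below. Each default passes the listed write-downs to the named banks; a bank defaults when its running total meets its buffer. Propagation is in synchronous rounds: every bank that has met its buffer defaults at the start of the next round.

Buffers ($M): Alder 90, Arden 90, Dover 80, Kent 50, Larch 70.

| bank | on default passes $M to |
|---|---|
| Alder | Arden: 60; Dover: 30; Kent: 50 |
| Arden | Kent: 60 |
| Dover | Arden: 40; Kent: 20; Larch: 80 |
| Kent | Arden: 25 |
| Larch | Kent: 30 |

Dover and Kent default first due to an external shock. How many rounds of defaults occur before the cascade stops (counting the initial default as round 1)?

2

Round 1 — Dover, Kent default (initial).
  Arden: +40+25 → 65 < 90
  Larch: +80 → 80 ≥ 70
Round 2 — Larch defaults.
No further defaults.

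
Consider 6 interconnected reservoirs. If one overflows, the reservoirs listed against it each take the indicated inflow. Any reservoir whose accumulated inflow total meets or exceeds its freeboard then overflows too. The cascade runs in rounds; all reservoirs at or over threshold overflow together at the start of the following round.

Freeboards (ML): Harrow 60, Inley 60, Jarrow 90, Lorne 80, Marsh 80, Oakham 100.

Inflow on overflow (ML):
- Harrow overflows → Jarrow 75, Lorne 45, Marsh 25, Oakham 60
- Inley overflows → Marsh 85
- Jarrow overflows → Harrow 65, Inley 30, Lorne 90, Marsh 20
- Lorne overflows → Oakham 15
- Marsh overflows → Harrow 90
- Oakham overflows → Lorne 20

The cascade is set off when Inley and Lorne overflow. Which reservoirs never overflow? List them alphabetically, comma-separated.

Jarrow, Oakham

Round 1 — Inley, Lorne overflow (initial).
  Marsh: +85 → 85 ≥ 80
  Oakham: +15 → 15 < 100
Round 2 — Marsh overflows.
  Harrow: +90 → 90 ≥ 60
Round 3 — Harrow overflows.
  Jarrow: +75 → 75 < 90
  Oakham: +60 → 75 < 100
No further overflows.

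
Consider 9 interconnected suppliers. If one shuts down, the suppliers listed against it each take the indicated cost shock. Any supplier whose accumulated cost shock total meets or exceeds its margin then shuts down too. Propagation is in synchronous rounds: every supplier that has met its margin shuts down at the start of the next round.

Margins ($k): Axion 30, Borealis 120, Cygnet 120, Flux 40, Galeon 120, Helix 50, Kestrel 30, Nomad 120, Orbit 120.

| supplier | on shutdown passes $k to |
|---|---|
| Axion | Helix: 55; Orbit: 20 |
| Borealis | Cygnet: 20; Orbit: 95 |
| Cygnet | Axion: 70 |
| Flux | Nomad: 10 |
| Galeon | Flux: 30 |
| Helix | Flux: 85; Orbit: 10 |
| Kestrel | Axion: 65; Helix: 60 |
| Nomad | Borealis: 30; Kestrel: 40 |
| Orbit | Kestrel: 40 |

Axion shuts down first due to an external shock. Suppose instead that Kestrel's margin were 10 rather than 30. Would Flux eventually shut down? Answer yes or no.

yes

With Kestrel's margin at 10:
Round 1 — Axion shuts down (initial).
  Helix: +55 → 55 ≥ 50
  Orbit: +20 → 20 < 120
Round 2 — Helix shuts down.
  Flux: +85 → 85 ≥ 40
  Orbit: +10 → 30 < 120
Round 3 — Flux shuts down.
  Nomad: +10 → 10 < 120
No further shutdowns.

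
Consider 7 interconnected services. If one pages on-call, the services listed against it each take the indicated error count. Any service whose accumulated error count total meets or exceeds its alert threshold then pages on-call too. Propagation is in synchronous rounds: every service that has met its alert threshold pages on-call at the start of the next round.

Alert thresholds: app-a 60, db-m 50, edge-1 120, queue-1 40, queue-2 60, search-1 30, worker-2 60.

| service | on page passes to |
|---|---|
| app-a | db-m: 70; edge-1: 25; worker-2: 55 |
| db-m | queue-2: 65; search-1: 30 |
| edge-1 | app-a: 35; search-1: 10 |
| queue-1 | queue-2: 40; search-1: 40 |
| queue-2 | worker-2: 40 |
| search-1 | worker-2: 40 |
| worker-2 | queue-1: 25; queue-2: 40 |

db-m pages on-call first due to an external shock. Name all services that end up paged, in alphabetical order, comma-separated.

Round 1 — db-m pages on-call (initial).
  queue-2: +65 → 65 ≥ 60
  search-1: +30 → 30 ≥ 30
Round 2 — queue-2, search-1 page on-call.
  worker-2: +40+40 → 80 ≥ 60
Round 3 — worker-2 pages on-call.
  queue-1: +25 → 25 < 40
No further pages.

db-m, queue-2, search-1, worker-2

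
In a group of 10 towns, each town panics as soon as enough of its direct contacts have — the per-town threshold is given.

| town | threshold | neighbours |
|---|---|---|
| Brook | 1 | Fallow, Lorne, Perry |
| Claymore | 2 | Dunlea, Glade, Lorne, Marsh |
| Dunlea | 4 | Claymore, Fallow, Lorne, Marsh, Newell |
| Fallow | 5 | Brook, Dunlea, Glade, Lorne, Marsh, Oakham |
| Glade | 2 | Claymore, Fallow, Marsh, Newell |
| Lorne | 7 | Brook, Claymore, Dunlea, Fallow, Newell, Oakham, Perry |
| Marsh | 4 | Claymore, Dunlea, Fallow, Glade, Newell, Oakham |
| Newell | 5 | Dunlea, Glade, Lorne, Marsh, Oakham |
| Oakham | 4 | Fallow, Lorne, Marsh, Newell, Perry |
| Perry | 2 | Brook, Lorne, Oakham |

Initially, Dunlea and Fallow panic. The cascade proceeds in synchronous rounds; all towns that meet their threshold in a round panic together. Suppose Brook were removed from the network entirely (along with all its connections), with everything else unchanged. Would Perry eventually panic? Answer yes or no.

no

With Brook removed:
Round 1 — Dunlea, Fallow panic (initial).
Round 2 — no new panics; cascade stops.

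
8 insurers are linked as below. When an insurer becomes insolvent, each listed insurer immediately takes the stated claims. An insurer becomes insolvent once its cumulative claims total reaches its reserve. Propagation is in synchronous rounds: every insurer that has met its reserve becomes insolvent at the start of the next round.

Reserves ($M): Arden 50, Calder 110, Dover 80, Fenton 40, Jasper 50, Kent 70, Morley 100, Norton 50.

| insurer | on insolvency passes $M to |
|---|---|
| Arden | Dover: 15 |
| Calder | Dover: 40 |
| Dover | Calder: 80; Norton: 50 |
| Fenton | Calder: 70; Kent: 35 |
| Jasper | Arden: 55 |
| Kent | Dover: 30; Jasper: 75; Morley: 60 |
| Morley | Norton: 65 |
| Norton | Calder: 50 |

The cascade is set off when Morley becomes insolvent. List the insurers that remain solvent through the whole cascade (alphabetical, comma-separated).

Round 1 — Morley becomes insolvent (initial).
  Norton: +65 → 65 ≥ 50
Round 2 — Norton becomes insolvent.
  Calder: +50 → 50 < 110
No further insolvencies.

Arden, Calder, Dover, Fenton, Jasper, Kent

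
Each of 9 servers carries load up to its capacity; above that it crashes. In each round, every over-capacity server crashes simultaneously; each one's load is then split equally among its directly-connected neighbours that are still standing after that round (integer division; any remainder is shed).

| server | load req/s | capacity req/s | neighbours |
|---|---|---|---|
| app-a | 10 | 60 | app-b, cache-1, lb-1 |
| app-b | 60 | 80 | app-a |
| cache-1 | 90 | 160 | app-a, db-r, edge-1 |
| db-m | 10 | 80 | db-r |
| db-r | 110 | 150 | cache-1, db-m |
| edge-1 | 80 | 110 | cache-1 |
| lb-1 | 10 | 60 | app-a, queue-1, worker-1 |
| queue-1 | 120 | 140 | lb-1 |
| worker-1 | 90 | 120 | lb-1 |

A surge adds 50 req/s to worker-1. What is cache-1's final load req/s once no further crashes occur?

132

Round 1 — worker-1 at 140 > 120. worker-1 crashes.
  worker-1 sheds 140 req/s to lb-1: 140 each.
    lb-1: 10+140 = 150 > 60
Round 2 — lb-1 crashes.
  lb-1 sheds 150 req/s to app-a, queue-1: 75 each.
    app-a: 10+75 = 85 > 60
    queue-1: 120+75 = 195 > 140
Round 3 — app-a, queue-1 crash.
  app-a sheds 85 req/s to app-b, cache-1: 42 each (1 lost).
    app-b: 60+42 = 102 > 80
    cache-1: 90+42 = 132 ≤ 160
  queue-1 sheds 195 req/s: no online neighbours, lost.
Round 4 — app-b crashes.
  app-b sheds 102 req/s: no online neighbours, lost.
No further crashes.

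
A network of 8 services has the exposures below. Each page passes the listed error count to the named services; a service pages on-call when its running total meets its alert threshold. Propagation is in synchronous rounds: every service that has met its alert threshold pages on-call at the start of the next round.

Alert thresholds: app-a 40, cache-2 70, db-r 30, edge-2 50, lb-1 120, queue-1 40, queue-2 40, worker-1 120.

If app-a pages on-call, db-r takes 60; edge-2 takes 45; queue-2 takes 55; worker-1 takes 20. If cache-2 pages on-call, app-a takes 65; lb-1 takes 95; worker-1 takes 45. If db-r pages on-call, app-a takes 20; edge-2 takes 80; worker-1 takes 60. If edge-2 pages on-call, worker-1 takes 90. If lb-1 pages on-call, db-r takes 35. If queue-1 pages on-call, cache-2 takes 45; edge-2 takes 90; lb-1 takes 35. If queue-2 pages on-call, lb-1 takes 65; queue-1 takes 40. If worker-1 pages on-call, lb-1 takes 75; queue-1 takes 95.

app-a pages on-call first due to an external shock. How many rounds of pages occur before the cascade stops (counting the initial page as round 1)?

Round 1 — app-a pages on-call (initial).
  db-r: +60 → 60 ≥ 30
  edge-2: +45 → 45 < 50
  queue-2: +55 → 55 ≥ 40
  worker-1: +20 → 20 < 120
Round 2 — db-r, queue-2 page on-call.
  edge-2: +80 → 125 ≥ 50
  lb-1: +65 → 65 < 120
  queue-1: +40 → 40 ≥ 40
  worker-1: +60 → 80 < 120
Round 3 — edge-2, queue-1 page on-call.
  cache-2: +45 → 45 < 70
  lb-1: +35 → 100 < 120
  worker-1: +90 → 170 ≥ 120
Round 4 — worker-1 pages on-call.
  lb-1: +75 → 175 ≥ 120
Round 5 — lb-1 pages on-call.
No further pages.

5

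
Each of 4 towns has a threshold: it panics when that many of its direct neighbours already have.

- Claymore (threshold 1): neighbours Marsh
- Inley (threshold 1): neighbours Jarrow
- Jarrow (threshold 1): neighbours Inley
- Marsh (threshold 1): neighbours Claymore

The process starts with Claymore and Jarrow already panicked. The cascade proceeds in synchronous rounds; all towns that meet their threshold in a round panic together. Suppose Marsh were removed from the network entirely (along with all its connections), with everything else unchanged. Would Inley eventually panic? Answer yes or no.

yes

With Marsh removed:
Round 1 — Claymore, Jarrow panic (initial).
Round 2 — checking thresholds:
  Inley: 1 of 1 neighbours ≥ 1, panics.
Round 3 — no new panics; cascade stops.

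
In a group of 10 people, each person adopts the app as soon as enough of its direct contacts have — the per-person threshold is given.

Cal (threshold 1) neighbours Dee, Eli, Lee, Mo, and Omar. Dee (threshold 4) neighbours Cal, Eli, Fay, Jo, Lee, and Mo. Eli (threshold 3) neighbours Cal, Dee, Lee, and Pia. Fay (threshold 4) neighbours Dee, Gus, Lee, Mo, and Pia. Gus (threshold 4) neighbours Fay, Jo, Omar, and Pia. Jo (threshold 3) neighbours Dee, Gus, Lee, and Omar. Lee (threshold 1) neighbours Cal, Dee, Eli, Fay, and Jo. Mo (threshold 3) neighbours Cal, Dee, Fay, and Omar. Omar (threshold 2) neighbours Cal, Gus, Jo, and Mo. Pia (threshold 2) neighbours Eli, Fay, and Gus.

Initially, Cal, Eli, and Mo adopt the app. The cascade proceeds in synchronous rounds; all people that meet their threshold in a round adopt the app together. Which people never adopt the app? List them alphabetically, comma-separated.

Round 1 — Cal, Eli, Mo adopt the app (initial).
Round 2 — checking thresholds:
  Dee: 3 of 6 neighbours < 4, holds.
  Fay: 1 of 5 neighbours < 4, holds.
  Lee: 2 of 5 neighbours ≥ 1, adopts the app.
  Omar: 2 of 4 neighbours ≥ 2, adopts the app.
  Pia: 1 of 3 neighbours < 2, holds.
Round 3 — checking thresholds:
  Dee: 4 of 6 neighbours ≥ 4, adopts the app.
  Fay: 2 of 5 neighbours < 4, holds.
  Gus: 1 of 4 neighbours < 4, holds.
  Jo: 2 of 4 neighbours < 3, holds.
  Pia: 1 of 3 neighbours < 2, holds.
Round 4 — checking thresholds:
  Fay: 3 of 5 neighbours < 4, holds.
  Gus: 1 of 4 neighbours < 4, holds.
  Jo: 3 of 4 neighbours ≥ 3, adopts the app.
  Pia: 1 of 3 neighbours < 2, holds.
Round 5 — no new adoptions; cascade stops.

Fay, Gus, Pia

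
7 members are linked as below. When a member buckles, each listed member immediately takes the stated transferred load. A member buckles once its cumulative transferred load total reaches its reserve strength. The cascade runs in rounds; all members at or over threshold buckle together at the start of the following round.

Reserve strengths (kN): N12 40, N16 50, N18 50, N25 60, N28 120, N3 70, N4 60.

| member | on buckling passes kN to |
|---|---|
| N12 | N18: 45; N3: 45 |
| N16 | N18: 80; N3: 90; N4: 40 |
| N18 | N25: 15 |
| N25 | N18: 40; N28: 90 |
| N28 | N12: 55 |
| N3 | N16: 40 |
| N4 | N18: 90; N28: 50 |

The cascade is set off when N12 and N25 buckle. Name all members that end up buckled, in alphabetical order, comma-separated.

Round 1 — N12, N25 buckle (initial).
  N18: +45+40 → 85 ≥ 50
  N28: +90 → 90 < 120
  N3: +45 → 45 < 70
Round 2 — N18 buckles.
No further bucklings.

N12, N18, N25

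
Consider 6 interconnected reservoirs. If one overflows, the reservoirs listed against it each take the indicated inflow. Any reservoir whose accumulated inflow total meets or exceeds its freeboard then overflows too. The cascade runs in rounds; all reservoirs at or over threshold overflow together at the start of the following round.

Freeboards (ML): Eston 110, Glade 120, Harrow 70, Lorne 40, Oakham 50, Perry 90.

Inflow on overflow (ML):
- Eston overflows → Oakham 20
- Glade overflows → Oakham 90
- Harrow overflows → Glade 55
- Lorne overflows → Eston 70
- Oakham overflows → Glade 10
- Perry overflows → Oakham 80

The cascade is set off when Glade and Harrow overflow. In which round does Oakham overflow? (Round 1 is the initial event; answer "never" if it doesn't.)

Round 1 — Glade, Harrow overflow (initial).
  Oakham: +90 → 90 ≥ 50
Round 2 — Oakham overflows.
No further overflows.

2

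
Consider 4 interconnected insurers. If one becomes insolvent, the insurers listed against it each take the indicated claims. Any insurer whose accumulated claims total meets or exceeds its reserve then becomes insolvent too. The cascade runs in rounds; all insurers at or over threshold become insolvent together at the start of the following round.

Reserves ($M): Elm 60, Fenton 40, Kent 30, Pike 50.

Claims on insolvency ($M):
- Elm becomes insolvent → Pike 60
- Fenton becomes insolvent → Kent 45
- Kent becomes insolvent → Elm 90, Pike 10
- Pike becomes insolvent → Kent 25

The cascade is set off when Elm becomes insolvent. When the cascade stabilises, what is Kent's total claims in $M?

25

Round 1 — Elm becomes insolvent (initial).
  Pike: +60 → 60 ≥ 50
Round 2 — Pike becomes insolvent.
  Kent: +25 → 25 < 30
No further insolvencies.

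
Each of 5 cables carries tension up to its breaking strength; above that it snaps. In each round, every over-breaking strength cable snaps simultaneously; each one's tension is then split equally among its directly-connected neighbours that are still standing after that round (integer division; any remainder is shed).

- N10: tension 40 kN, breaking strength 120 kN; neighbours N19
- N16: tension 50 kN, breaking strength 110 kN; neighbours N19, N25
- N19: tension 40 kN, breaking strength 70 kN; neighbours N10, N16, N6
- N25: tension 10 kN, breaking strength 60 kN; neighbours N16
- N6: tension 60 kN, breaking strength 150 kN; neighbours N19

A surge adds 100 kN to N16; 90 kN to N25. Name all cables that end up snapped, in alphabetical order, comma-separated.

N10, N16, N19, N25, N6

Round 1 — N16 at 150 > 110; N25 at 100 > 60. N16, N25 snap.
  N16 sheds 150 kN to N19: 150 each.
    N19: 40+150 = 190 > 70
  N25 sheds 100 kN: no online neighbours, lost.
Round 2 — N19 snaps.
  N19 sheds 190 kN to N10, N6: 95 each.
    N10: 40+95 = 135 > 120
    N6: 60+95 = 155 > 150
Round 3 — N10, N6 snap.
  N10 sheds 135 kN: no online neighbours, lost.
  N6 sheds 155 kN: no online neighbours, lost.
No further breaks.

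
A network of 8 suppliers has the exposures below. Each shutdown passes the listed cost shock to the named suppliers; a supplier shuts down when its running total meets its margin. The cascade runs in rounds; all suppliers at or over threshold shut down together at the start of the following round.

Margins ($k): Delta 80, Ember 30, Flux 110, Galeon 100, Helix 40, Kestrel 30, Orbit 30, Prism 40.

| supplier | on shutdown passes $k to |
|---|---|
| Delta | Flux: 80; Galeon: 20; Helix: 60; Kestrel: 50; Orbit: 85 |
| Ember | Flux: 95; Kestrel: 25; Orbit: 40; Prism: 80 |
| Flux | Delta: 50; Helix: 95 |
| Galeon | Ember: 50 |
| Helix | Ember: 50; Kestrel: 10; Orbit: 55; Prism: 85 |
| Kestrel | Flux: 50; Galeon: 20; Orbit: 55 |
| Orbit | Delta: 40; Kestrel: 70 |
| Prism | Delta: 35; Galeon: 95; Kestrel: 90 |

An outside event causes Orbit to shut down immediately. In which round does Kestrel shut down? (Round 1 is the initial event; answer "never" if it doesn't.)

2

Round 1 — Orbit shuts down (initial).
  Delta: +40 → 40 < 80
  Kestrel: +70 → 70 ≥ 30
Round 2 — Kestrel shuts down.
  Flux: +50 → 50 < 110
  Galeon: +20 → 20 < 100
No further shutdowns.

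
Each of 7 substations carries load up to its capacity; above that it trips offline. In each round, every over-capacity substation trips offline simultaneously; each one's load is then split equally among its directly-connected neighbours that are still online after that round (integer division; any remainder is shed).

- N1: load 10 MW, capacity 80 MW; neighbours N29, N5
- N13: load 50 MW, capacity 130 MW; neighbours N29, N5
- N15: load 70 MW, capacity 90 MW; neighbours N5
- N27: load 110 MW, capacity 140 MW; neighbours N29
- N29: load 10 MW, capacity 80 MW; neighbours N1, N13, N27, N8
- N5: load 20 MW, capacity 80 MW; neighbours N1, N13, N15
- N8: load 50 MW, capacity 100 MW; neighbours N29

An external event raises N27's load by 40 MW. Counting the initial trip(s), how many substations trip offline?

3

Round 1 — N27 at 150 > 140. N27 trips offline.
  N27 sheds 150 MW to N29: 150 each.
    N29: 10+150 = 160 > 80
Round 2 — N29 trips offline.
  N29 sheds 160 MW to N1, N13, N8: 53 each (1 lost).
    N1: 10+53 = 63 ≤ 80
    N13: 50+53 = 103 ≤ 130
    N8: 50+53 = 103 > 100
Round 3 — N8 trips offline.
  N8 sheds 103 MW: no online neighbours, lost.
No further trips.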